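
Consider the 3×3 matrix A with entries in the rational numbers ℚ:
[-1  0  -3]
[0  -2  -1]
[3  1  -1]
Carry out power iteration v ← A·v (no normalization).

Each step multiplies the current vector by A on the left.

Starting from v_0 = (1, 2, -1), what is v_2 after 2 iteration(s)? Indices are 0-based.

v_0 = (1, 2, -1).
v_1 = A·v_0 = (2, -3, 6).
v_2 = A·v_1 = (-20, 0, -3).

v_2 = (-20, 0, -3)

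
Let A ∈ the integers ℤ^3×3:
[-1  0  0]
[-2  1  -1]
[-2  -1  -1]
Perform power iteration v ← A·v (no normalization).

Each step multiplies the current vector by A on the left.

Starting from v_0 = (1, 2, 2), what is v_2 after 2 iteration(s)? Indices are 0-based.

v_2 = (1, 6, 10)

v_0 = (1, 2, 2).
v_1 = A·v_0 = (-1, -2, -6).
v_2 = A·v_1 = (1, 6, 10).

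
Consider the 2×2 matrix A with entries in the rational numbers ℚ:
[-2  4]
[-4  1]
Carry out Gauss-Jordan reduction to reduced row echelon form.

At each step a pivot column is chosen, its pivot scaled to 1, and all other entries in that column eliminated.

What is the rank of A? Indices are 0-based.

step 1: normalize row 0 (÷-2) = (1, -2)
  row 1: subtract -4×row0 = (0, -7)
step 2: normalize row 1 (÷-7) = (0, 1)
  row 0: subtract -2×row1 = (1, 0)

rank = 2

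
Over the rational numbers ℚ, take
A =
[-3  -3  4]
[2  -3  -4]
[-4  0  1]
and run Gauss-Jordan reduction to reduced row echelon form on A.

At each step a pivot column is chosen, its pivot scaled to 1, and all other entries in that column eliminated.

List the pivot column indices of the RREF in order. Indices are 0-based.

pivot(0,0)=-3: scale R0 → (1, 1, -4/3)
  clear (1,0): R1 −= (2)R0 → (0, -5, -4/3)
  clear (2,0): R2 −= (-4)R0 → (0, 4, -13/3)
pivot(1,1)=-5: scale R1 → (0, 1, 4/15)
  clear (0,1): R0 −= (1)R1 → (1, 0, -8/5)
  clear (2,1): R2 −= (4)R1 → (0, 0, -27/5)
pivot(2,2)=-27/5: scale R2 → (0, 0, 1)
  clear (0,2): R0 −= (-8/5)R2 → (1, 0, 0)
  clear (1,2): R1 −= (4/15)R2 → (0, 1, 0)

pivot columns: 0, 1, 2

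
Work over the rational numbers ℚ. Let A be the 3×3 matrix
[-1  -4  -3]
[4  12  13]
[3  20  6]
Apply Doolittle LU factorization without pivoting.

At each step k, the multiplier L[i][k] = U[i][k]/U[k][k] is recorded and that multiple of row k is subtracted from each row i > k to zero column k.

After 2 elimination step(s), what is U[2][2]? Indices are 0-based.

U[2][2] = -1

Step 1: pivot at (0,0) is -1.
  row1 ← row1 − (-4)·row0  ⇒  L[1][0]=-4, U row1=(0, -4, 1)
  row2 ← row2 − (-3)·row0  ⇒  L[2][0]=-3, U row2=(0, 8, -3)
Step 2: pivot at (1,1) is -4.
  row2 ← row2 − (-2)·row1  ⇒  L[2][1]=-2, U row2=(0, 0, -1)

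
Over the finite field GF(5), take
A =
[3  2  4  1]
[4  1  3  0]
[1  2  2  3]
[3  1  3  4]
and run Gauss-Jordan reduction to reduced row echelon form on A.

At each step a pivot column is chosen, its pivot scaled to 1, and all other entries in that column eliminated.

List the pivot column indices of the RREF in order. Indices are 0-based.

pivot columns: 0, 1, 2, 3

step 1: normalize row 0 (÷3) = (1, 4, 3, 2)
  row 1: subtract 4×row0 = (0, 0, 1, 2)
  row 2: subtract 1×row0 = (0, 3, 4, 1)
  row 3: subtract 3×row0 = (0, 4, 4, 3)
step 2: exchange rows 1,2
step 2: normalize row 1 (÷3) = (0, 1, 3, 2)
  row 0: subtract 4×row1 = (1, 0, 1, 4)
  row 3: subtract 4×row1 = (0, 0, 2, 0)
step 3: normalize row 2 (÷1) = (0, 0, 1, 2)
  row 0: subtract 1×row2 = (1, 0, 0, 2)
  row 1: subtract 3×row2 = (0, 1, 0, 1)
  row 3: subtract 2×row2 = (0, 0, 0, 1)
step 4: normalize row 3 (÷1) = (0, 0, 0, 1)
  row 0: subtract 2×row3 = (1, 0, 0, 0)
  row 1: subtract 1×row3 = (0, 1, 0, 0)
  row 2: subtract 2×row3 = (0, 0, 1, 0)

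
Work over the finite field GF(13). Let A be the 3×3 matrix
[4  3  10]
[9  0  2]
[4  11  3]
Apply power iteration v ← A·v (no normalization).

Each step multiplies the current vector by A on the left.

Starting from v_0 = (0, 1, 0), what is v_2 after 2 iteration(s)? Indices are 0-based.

v_0 = (0, 1, 0).
v_1 = A·v_0 = (3, 0, 11).
v_2 = A·v_1 = (5, 10, 6).

v_2 = (5, 10, 6)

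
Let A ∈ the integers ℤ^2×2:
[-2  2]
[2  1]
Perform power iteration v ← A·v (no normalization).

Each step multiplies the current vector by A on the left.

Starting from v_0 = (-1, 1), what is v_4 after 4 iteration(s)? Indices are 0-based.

v_4 = (-94, 55)

v_0 = (-1, 1).
v_1 = A·v_0 = (4, -1).
v_2 = A·v_1 = (-10, 7).
v_3 = A·v_2 = (34, -13).
v_4 = A·v_3 = (-94, 55).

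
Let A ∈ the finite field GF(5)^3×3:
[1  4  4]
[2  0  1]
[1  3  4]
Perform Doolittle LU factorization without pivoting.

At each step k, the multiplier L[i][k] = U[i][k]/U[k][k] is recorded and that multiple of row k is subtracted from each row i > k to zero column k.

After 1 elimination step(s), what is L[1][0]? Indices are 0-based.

[col 0] pivot 1
  R1 -= 2*R0 → (0, 2, 3)  (L[1][0] := 2)
  R2 -= 1*R0 → (0, 4, 0)  (L[2][0] := 1)

L[1][0] = 2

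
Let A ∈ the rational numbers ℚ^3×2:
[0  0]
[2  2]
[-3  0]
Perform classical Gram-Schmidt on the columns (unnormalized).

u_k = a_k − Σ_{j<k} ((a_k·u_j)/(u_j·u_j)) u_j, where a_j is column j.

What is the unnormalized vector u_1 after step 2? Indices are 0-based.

u_1 = (0, 18/13, 12/13)

Step 1: u_0 = a_0 = (0, 2, -3).
Step 2: u_1 = a_1 − (4/13)·u_0 = (0, 18/13, 12/13).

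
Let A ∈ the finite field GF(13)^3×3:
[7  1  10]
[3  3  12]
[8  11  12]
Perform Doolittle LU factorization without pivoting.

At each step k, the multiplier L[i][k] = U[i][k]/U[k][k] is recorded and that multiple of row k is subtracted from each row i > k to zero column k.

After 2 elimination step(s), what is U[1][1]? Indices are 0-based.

U[1][1] = 10

Step 1: pivot at (0,0) is 7.
  row1 ← row1 − (6)·row0  ⇒  L[1][0]=6, U row1=(0, 10, 4)
  row2 ← row2 − (3)·row0  ⇒  L[2][0]=3, U row2=(0, 8, 8)
Step 2: pivot at (1,1) is 10.
  row2 ← row2 − (6)·row1  ⇒  L[2][1]=6, U row2=(0, 0, 10)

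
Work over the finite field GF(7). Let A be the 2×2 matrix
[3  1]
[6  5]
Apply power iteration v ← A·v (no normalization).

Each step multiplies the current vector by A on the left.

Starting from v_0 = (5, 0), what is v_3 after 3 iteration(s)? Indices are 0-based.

v_3 = (3, 5)

v_0 = (5, 0).
v_1 = A·v_0 = (1, 2).
v_2 = A·v_1 = (5, 2).
v_3 = A·v_2 = (3, 5).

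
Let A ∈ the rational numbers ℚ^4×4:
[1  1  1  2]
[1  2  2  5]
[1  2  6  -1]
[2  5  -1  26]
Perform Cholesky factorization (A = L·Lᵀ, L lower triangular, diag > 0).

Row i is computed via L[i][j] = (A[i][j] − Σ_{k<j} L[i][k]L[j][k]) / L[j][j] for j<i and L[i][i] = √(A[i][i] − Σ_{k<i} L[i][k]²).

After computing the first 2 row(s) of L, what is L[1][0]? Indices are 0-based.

Step 1: L[0][0] = √(1) = 1.
  L[1][0] = (1) / L[0][0] = 1.
Step 2: L[1][1] = √(1) = 1.

L[1][0] = 1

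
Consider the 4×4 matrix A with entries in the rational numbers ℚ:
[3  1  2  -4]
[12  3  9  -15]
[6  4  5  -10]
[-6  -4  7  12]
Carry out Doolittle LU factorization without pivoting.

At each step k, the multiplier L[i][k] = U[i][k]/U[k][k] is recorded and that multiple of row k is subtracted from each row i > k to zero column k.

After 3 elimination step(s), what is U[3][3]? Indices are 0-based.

[col 0] pivot 3
  R1 -= 4*R0 → (0, -1, 1, 1)  (L[1][0] := 4)
  R2 -= 2*R0 → (0, 2, 1, -2)  (L[2][0] := 2)
  R3 -= -2*R0 → (0, -2, 11, 4)  (L[3][0] := -2)
[col 1] pivot -1
  R2 -= -2*R1 → (0, 0, 3, 0)  (L[2][1] := -2)
  R3 -= 2*R1 → (0, 0, 9, 2)  (L[3][1] := 2)
[col 2] pivot 3
  R3 -= 3*R2 → (0, 0, 0, 2)  (L[3][2] := 3)

U[3][3] = 2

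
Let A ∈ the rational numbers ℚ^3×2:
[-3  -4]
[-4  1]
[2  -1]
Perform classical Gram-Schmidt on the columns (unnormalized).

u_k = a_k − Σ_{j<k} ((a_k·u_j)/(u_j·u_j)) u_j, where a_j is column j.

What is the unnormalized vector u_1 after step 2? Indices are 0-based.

Step 1: u_0 = a_0 = (-3, -4, 2).
Step 2: u_1 = a_1 − (6/29)·u_0 = (-98/29, 53/29, -41/29).

u_1 = (-98/29, 53/29, -41/29)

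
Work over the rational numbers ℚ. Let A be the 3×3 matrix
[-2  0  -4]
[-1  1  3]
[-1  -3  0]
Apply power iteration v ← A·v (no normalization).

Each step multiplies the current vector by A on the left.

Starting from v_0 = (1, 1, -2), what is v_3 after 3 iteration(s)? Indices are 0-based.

v_0 = (1, 1, -2).
v_1 = A·v_0 = (6, -6, -4).
v_2 = A·v_1 = (4, -24, 12).
v_3 = A·v_2 = (-56, 8, 68).

v_3 = (-56, 8, 68)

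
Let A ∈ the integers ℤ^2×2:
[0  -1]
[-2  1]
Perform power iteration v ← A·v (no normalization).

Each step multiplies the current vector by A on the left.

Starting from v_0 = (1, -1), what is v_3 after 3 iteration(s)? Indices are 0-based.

v_0 = (1, -1).
v_1 = A·v_0 = (1, -3).
v_2 = A·v_1 = (3, -5).
v_3 = A·v_2 = (5, -11).

v_3 = (5, -11)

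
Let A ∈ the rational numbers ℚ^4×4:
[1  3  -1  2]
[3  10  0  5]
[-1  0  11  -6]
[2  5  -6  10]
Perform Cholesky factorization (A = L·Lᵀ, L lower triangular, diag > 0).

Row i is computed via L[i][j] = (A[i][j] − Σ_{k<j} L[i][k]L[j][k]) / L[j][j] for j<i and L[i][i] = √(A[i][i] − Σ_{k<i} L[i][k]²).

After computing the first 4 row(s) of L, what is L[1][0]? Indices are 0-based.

L[1][0] = 3

Step 1: L[0][0] = √(1) = 1.
  L[1][0] = (3) / L[0][0] = 3.
Step 2: L[1][1] = √(1) = 1.
  L[2][0] = (-1) / L[0][0] = -1.
  L[2][1] = (3) / L[1][1] = 3.
Step 3: L[2][2] = √(1) = 1.
  L[3][0] = (2) / L[0][0] = 2.
  L[3][1] = (-1) / L[1][1] = -1.
  L[3][2] = (-1) / L[2][2] = -1.
Step 4: L[3][3] = √(4) = 2.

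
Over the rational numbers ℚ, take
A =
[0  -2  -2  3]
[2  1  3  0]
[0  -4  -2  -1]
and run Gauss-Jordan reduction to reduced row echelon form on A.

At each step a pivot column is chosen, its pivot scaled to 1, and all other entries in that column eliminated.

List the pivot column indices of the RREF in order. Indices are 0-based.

[1] R0 <-> R1
[1] R0 /= 2  ⇒  (1, 1/2, 3/2, 0)
[2] R1 /= -2  ⇒  (0, 1, 1, -3/2)
     R0 -= 1/2·R1  ⇒  (1, 0, 1, 3/4)
     R2 -= -4·R1  ⇒  (0, 0, 2, -7)
[3] R2 /= 2  ⇒  (0, 0, 1, -7/2)
     R0 -= 1·R2  ⇒  (1, 0, 0, 17/4)
     R1 -= 1·R2  ⇒  (0, 1, 0, 2)

pivot columns: 0, 1, 2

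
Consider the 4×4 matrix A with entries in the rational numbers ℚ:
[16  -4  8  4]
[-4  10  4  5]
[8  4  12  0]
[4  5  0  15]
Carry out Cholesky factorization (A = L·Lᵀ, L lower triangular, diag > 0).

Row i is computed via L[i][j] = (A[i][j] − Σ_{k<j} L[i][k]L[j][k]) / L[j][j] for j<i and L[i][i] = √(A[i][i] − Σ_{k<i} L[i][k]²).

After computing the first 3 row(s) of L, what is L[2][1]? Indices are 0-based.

L[2][1] = 2

Step 1: L[0][0] = √(16) = 4.
  L[1][0] = (-4) / L[0][0] = -1.
Step 2: L[1][1] = √(9) = 3.
  L[2][0] = (8) / L[0][0] = 2.
  L[2][1] = (6) / L[1][1] = 2.
Step 3: L[2][2] = √(4) = 2.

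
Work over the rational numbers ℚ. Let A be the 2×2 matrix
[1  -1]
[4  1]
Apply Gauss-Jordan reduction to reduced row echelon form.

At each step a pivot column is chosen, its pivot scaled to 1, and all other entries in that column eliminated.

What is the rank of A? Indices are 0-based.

step 1: normalize row 0 (÷1) = (1, -1)
  row 1: subtract 4×row0 = (0, 5)
step 2: normalize row 1 (÷5) = (0, 1)
  row 0: subtract -1×row1 = (1, 0)

rank = 2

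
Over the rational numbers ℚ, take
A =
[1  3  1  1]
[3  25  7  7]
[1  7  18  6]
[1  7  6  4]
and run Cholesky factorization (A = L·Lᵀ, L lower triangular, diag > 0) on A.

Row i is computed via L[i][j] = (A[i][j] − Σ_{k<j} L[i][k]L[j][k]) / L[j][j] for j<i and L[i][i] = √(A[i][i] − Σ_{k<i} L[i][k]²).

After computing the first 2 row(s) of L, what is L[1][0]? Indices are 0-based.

Step 1: L[0][0] = √(1) = 1.
  L[1][0] = (3) / L[0][0] = 3.
Step 2: L[1][1] = √(16) = 4.

L[1][0] = 3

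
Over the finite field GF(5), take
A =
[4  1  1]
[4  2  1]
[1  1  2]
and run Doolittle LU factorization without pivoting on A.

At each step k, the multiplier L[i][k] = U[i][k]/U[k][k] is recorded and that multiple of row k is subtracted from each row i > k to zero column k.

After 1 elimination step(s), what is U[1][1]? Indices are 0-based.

k=0: U[0][0]=4
  eliminate (1,0): mult=1, new row 1: (0, 1, 0); set L[1][0]=1
  eliminate (2,0): mult=4, new row 2: (0, 2, 3); set L[2][0]=4

U[1][1] = 1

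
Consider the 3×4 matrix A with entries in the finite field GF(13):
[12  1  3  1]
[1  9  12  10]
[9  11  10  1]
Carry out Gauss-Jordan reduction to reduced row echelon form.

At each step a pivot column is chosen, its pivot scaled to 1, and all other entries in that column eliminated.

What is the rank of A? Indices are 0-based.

rank = 3

step 1: normalize row 0 (÷12) = (1, 12, 10, 12)
  row 1: subtract 1×row0 = (0, 10, 2, 11)
  row 2: subtract 9×row0 = (0, 7, 11, 10)
step 2: normalize row 1 (÷10) = (0, 1, 8, 5)
  row 0: subtract 12×row1 = (1, 0, 5, 4)
  row 2: subtract 7×row1 = (0, 0, 7, 1)
step 3: normalize row 2 (÷7) = (0, 0, 1, 2)
  row 0: subtract 5×row2 = (1, 0, 0, 7)
  row 1: subtract 8×row2 = (0, 1, 0, 2)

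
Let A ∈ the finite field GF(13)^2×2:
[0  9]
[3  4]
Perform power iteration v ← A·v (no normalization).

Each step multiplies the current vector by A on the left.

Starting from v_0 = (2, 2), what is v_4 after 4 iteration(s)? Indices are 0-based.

v_0 = (2, 2).
v_1 = A·v_0 = (5, 1).
v_2 = A·v_1 = (9, 6).
v_3 = A·v_2 = (2, 12).
v_4 = A·v_3 = (4, 2).

v_4 = (4, 2)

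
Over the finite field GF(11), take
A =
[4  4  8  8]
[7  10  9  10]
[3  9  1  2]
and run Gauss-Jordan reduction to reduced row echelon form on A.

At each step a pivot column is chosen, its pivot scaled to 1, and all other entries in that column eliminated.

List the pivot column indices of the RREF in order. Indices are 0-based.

pivot columns: 0, 1, 2

[1] R0 /= 4  ⇒  (1, 1, 2, 2)
     R1 -= 7·R0  ⇒  (0, 3, 6, 7)
     R2 -= 3·R0  ⇒  (0, 6, 6, 7)
[2] R1 /= 3  ⇒  (0, 1, 2, 6)
     R0 -= 1·R1  ⇒  (1, 0, 0, 7)
     R2 -= 6·R1  ⇒  (0, 0, 5, 4)
[3] R2 /= 5  ⇒  (0, 0, 1, 3)
     R1 -= 2·R2  ⇒  (0, 1, 0, 0)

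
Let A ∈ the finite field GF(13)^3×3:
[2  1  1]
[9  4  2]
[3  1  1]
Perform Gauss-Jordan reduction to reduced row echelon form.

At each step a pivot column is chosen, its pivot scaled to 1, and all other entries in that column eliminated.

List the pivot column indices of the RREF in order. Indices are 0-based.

pivot columns: 0, 1, 2

pivot(0,0)=2: scale R0 → (1, 7, 7)
  clear (1,0): R1 −= (9)R0 → (0, 6, 4)
  clear (2,0): R2 −= (3)R0 → (0, 6, 6)
pivot(1,1)=6: scale R1 → (0, 1, 5)
  clear (0,1): R0 −= (7)R1 → (1, 0, 11)
  clear (2,1): R2 −= (6)R1 → (0, 0, 2)
pivot(2,2)=2: scale R2 → (0, 0, 1)
  clear (0,2): R0 −= (11)R2 → (1, 0, 0)
  clear (1,2): R1 −= (5)R2 → (0, 1, 0)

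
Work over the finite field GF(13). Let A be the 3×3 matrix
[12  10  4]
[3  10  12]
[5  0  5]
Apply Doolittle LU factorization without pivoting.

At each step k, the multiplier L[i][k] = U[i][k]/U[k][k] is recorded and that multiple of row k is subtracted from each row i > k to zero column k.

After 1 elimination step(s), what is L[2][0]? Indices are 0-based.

L[2][0] = 8

k=0: U[0][0]=12
  eliminate (1,0): mult=10, new row 1: (0, 1, 11); set L[1][0]=10
  eliminate (2,0): mult=8, new row 2: (0, 11, 12); set L[2][0]=8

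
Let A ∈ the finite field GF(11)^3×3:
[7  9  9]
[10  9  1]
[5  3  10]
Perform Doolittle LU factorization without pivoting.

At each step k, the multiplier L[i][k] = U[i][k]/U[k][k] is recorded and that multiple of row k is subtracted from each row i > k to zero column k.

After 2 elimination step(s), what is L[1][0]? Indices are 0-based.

Step 1: pivot at (0,0) is 7.
  row1 ← row1 − (3)·row0  ⇒  L[1][0]=3, U row1=(0, 4, 7)
  row2 ← row2 − (7)·row0  ⇒  L[2][0]=7, U row2=(0, 6, 2)
Step 2: pivot at (1,1) is 4.
  row2 ← row2 − (7)·row1  ⇒  L[2][1]=7, U row2=(0, 0, 8)

L[1][0] = 3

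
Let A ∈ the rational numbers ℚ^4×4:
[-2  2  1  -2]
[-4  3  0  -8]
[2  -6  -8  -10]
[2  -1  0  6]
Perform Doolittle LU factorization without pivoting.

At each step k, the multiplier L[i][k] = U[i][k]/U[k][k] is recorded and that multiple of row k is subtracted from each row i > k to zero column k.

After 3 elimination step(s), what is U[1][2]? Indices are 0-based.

U[1][2] = -2

k=0: U[0][0]=-2
  eliminate (1,0): mult=2, new row 1: (0, -1, -2, -4); set L[1][0]=2
  eliminate (2,0): mult=-1, new row 2: (0, -4, -7, -12); set L[2][0]=-1
  eliminate (3,0): mult=-1, new row 3: (0, 1, 1, 4); set L[3][0]=-1
k=1: U[1][1]=-1
  eliminate (2,1): mult=4, new row 2: (0, 0, 1, 4); set L[2][1]=4
  eliminate (3,1): mult=-1, new row 3: (0, 0, -1, 0); set L[3][1]=-1
k=2: U[2][2]=1
  eliminate (3,2): mult=-1, new row 3: (0, 0, 0, 4); set L[3][2]=-1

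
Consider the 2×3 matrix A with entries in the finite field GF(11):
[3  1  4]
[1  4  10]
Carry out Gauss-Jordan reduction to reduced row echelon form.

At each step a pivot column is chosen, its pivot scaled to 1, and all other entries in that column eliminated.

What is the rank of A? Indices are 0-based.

rank = 2

step 1: normalize row 0 (÷3) = (1, 4, 5)
  row 1: subtract 1×row0 = (0, 0, 5)
skip col 1 (zero from row 1)
step 2: normalize row 1 (÷5) = (0, 0, 1)
  row 0: subtract 5×row1 = (1, 4, 0)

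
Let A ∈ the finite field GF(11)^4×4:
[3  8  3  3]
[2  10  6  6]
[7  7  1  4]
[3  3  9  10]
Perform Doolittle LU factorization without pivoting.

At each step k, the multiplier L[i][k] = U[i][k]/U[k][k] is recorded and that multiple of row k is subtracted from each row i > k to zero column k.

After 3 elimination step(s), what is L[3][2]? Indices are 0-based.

L[3][2] = 1

k=0: U[0][0]=3
  eliminate (1,0): mult=8, new row 1: (0, 1, 4, 4); set L[1][0]=8
  eliminate (2,0): mult=6, new row 2: (0, 3, 5, 8); set L[2][0]=6
  eliminate (3,0): mult=1, new row 3: (0, 6, 6, 7); set L[3][0]=1
k=1: U[1][1]=1
  eliminate (2,1): mult=3, new row 2: (0, 0, 4, 7); set L[2][1]=3
  eliminate (3,1): mult=6, new row 3: (0, 0, 4, 5); set L[3][1]=6
k=2: U[2][2]=4
  eliminate (3,2): mult=1, new row 3: (0, 0, 0, 9); set L[3][2]=1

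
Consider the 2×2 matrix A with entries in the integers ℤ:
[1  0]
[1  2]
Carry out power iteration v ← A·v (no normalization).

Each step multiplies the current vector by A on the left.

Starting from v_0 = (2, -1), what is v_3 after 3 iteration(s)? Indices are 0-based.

v_0 = (2, -1).
v_1 = A·v_0 = (2, 0).
v_2 = A·v_1 = (2, 2).
v_3 = A·v_2 = (2, 6).

v_3 = (2, 6)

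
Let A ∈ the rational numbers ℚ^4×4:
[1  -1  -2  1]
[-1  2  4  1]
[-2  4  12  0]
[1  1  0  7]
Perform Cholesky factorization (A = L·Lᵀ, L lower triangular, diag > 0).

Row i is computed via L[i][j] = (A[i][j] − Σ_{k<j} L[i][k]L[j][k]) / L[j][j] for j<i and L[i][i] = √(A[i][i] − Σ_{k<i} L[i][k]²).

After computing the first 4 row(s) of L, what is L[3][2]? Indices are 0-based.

L[3][2] = -1

Step 1: L[0][0] = √(1) = 1.
  L[1][0] = (-1) / L[0][0] = -1.
Step 2: L[1][1] = √(1) = 1.
  L[2][0] = (-2) / L[0][0] = -2.
  L[2][1] = (2) / L[1][1] = 2.
Step 3: L[2][2] = √(4) = 2.
  L[3][0] = (1) / L[0][0] = 1.
  L[3][1] = (2) / L[1][1] = 2.
  L[3][2] = (-2) / L[2][2] = -1.
Step 4: L[3][3] = √(1) = 1.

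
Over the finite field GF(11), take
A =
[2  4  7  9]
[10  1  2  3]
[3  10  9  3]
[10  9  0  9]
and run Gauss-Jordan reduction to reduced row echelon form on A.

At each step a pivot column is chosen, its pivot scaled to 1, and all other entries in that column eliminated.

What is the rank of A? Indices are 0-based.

pivot(0,0)=2: scale R0 → (1, 2, 9, 10)
  clear (1,0): R1 −= (10)R0 → (0, 3, 0, 2)
  clear (2,0): R2 −= (3)R0 → (0, 4, 4, 6)
  clear (3,0): R3 −= (10)R0 → (0, 0, 9, 8)
pivot(1,1)=3: scale R1 → (0, 1, 0, 8)
  clear (0,1): R0 −= (2)R1 → (1, 0, 9, 5)
  clear (2,1): R2 −= (4)R1 → (0, 0, 4, 7)
pivot(2,2)=4: scale R2 → (0, 0, 1, 10)
  clear (0,2): R0 −= (9)R2 → (1, 0, 0, 3)
  clear (3,2): R3 −= (9)R2 → (0, 0, 0, 6)
pivot(3,3)=6: scale R3 → (0, 0, 0, 1)
  clear (0,3): R0 −= (3)R3 → (1, 0, 0, 0)
  clear (1,3): R1 −= (8)R3 → (0, 1, 0, 0)
  clear (2,3): R2 −= (10)R3 → (0, 0, 1, 0)

rank = 4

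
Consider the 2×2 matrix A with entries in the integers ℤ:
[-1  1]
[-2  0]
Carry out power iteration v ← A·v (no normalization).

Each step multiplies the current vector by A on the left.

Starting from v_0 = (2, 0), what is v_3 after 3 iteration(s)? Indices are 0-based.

v_3 = (6, 4)

v_0 = (2, 0).
v_1 = A·v_0 = (-2, -4).
v_2 = A·v_1 = (-2, 4).
v_3 = A·v_2 = (6, 4).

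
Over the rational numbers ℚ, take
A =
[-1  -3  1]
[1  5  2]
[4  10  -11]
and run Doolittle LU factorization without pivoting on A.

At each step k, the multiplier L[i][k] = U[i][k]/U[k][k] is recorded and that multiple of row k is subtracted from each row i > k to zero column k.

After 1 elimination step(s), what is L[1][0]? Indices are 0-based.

k=0: U[0][0]=-1
  eliminate (1,0): mult=-1, new row 1: (0, 2, 3); set L[1][0]=-1
  eliminate (2,0): mult=-4, new row 2: (0, -2, -7); set L[2][0]=-4

L[1][0] = -1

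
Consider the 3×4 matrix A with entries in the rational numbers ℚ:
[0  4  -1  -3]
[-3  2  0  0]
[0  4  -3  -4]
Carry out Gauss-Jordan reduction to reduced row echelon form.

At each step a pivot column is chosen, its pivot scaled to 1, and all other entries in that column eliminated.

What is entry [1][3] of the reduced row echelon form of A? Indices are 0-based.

M[1][3] = -5/8

step 1: exchange rows 0,1
step 1: normalize row 0 (÷-3) = (1, -2/3, 0, 0)
step 2: normalize row 1 (÷4) = (0, 1, -1/4, -3/4)
  row 0: subtract -2/3×row1 = (1, 0, -1/6, -1/2)
  row 2: subtract 4×row1 = (0, 0, -2, -1)
step 3: normalize row 2 (÷-2) = (0, 0, 1, 1/2)
  row 0: subtract -1/6×row2 = (1, 0, 0, -5/12)
  row 1: subtract -1/4×row2 = (0, 1, 0, -5/8)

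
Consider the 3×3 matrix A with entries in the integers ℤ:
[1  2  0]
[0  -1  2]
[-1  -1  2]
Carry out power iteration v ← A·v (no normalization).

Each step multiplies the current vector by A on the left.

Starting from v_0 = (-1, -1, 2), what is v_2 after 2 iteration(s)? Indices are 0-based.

v_2 = (7, 7, 10)

v_0 = (-1, -1, 2).
v_1 = A·v_0 = (-3, 5, 6).
v_2 = A·v_1 = (7, 7, 10).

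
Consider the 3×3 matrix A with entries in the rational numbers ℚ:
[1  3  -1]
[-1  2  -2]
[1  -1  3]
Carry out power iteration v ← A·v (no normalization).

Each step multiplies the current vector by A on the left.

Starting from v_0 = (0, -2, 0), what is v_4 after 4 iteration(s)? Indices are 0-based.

v_4 = (-40, 46, -48)

v_0 = (0, -2, 0).
v_1 = A·v_0 = (-6, -4, 2).
v_2 = A·v_1 = (-20, -6, 4).
v_3 = A·v_2 = (-42, 0, -2).
v_4 = A·v_3 = (-40, 46, -48).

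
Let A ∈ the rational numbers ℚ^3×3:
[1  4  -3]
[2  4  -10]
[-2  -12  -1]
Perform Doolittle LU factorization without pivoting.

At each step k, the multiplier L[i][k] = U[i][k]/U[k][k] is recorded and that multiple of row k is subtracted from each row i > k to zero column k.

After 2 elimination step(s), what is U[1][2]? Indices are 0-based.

k=0: U[0][0]=1
  eliminate (1,0): mult=2, new row 1: (0, -4, -4); set L[1][0]=2
  eliminate (2,0): mult=-2, new row 2: (0, -4, -7); set L[2][0]=-2
k=1: U[1][1]=-4
  eliminate (2,1): mult=1, new row 2: (0, 0, -3); set L[2][1]=1

U[1][2] = -4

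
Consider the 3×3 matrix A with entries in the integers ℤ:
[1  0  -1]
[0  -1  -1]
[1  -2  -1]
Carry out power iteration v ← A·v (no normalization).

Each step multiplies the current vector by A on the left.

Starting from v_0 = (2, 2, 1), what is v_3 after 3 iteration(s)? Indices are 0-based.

v_0 = (2, 2, 1).
v_1 = A·v_0 = (1, -3, -3).
v_2 = A·v_1 = (4, 6, 10).
v_3 = A·v_2 = (-6, -16, -18).

v_3 = (-6, -16, -18)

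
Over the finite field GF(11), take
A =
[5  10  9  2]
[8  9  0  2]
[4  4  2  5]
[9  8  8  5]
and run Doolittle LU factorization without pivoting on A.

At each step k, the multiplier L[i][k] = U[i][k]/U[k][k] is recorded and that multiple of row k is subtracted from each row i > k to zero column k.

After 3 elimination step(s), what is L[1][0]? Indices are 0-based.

L[1][0] = 6

[col 0] pivot 5
  R1 -= 6*R0 → (0, 4, 1, 1)  (L[1][0] := 6)
  R2 -= 3*R0 → (0, 7, 8, 10)  (L[2][0] := 3)
  R3 -= 4*R0 → (0, 1, 5, 8)  (L[3][0] := 4)
[col 1] pivot 4
  R2 -= 10*R1 → (0, 0, 9, 0)  (L[2][1] := 10)
  R3 -= 3*R1 → (0, 0, 2, 5)  (L[3][1] := 3)
[col 2] pivot 9
  R3 -= 10*R2 → (0, 0, 0, 5)  (L[3][2] := 10)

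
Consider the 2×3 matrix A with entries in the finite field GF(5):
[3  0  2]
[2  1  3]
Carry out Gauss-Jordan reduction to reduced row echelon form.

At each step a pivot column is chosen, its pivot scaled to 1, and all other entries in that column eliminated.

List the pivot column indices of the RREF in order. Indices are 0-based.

pivot(0,0)=3: scale R0 → (1, 0, 4)
  clear (1,0): R1 −= (2)R0 → (0, 1, 0)
pivot(1,1)=1: scale R1 → (0, 1, 0)

pivot columns: 0, 1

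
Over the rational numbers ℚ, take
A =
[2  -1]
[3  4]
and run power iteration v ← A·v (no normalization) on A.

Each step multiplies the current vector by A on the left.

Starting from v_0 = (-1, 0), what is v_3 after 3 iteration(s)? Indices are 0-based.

v_0 = (-1, 0).
v_1 = A·v_0 = (-2, -3).
v_2 = A·v_1 = (-1, -18).
v_3 = A·v_2 = (16, -75).

v_3 = (16, -75)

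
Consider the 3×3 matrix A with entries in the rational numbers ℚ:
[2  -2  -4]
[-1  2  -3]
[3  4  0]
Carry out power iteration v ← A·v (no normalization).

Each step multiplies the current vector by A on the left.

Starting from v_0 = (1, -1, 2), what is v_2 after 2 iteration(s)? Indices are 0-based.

v_0 = (1, -1, 2).
v_1 = A·v_0 = (-4, -9, -1).
v_2 = A·v_1 = (14, -11, -48).

v_2 = (14, -11, -48)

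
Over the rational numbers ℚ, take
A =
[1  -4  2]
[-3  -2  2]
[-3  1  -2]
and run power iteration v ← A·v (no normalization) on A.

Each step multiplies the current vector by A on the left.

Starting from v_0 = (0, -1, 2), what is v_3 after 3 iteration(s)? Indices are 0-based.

v_0 = (0, -1, 2).
v_1 = A·v_0 = (8, 6, -5).
v_2 = A·v_1 = (-26, -46, -8).
v_3 = A·v_2 = (142, 154, 48).

v_3 = (142, 154, 48)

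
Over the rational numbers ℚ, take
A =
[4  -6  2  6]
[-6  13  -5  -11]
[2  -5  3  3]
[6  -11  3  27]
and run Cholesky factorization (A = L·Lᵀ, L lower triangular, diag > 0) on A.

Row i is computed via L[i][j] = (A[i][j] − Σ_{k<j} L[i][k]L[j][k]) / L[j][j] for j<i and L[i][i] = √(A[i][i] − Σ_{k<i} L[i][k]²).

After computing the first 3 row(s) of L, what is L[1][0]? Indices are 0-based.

Step 1: L[0][0] = √(4) = 2.
  L[1][0] = (-6) / L[0][0] = -3.
Step 2: L[1][1] = √(4) = 2.
  L[2][0] = (2) / L[0][0] = 1.
  L[2][1] = (-2) / L[1][1] = -1.
Step 3: L[2][2] = √(1) = 1.

L[1][0] = -3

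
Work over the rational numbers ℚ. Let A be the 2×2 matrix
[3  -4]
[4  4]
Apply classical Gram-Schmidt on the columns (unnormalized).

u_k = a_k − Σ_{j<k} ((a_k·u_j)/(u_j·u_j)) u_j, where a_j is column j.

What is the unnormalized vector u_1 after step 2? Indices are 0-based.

Step 1: u_0 = a_0 = (3, 4).
Step 2: u_1 = a_1 − (4/25)·u_0 = (-112/25, 84/25).

u_1 = (-112/25, 84/25)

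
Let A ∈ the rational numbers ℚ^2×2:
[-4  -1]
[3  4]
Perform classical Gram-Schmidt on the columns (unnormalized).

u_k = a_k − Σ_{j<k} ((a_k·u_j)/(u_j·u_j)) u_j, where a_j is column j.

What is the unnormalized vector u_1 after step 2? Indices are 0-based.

u_1 = (39/25, 52/25)

Step 1: u_0 = a_0 = (-4, 3).
Step 2: u_1 = a_1 − (16/25)·u_0 = (39/25, 52/25).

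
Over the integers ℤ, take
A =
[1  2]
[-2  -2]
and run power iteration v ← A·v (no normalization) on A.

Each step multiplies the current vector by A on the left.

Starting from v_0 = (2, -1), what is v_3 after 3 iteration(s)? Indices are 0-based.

v_3 = (4, 0)

v_0 = (2, -1).
v_1 = A·v_0 = (0, -2).
v_2 = A·v_1 = (-4, 4).
v_3 = A·v_2 = (4, 0).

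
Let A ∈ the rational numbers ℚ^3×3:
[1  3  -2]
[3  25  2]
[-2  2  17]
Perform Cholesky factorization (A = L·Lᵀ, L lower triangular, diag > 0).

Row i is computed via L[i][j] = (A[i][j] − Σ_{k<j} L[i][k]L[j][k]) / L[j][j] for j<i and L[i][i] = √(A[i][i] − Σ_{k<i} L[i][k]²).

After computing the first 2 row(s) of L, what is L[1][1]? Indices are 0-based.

L[1][1] = 4

Step 1: L[0][0] = √(1) = 1.
  L[1][0] = (3) / L[0][0] = 3.
Step 2: L[1][1] = √(16) = 4.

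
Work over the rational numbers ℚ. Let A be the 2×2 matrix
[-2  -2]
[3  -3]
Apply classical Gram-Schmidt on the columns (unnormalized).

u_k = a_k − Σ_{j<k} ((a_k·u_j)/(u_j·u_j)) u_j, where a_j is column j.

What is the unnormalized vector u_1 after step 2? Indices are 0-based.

u_1 = (-36/13, -24/13)

Step 1: u_0 = a_0 = (-2, 3).
Step 2: u_1 = a_1 − (-5/13)·u_0 = (-36/13, -24/13).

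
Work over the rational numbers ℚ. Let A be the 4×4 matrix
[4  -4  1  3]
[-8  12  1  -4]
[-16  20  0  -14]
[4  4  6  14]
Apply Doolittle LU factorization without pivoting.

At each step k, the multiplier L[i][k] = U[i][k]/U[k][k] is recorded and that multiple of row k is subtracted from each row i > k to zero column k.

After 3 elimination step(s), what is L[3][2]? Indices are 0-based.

L[3][2] = -1

k=0: U[0][0]=4
  eliminate (1,0): mult=-2, new row 1: (0, 4, 3, 2); set L[1][0]=-2
  eliminate (2,0): mult=-4, new row 2: (0, 4, 4, -2); set L[2][0]=-4
  eliminate (3,0): mult=1, new row 3: (0, 8, 5, 11); set L[3][0]=1
k=1: U[1][1]=4
  eliminate (2,1): mult=1, new row 2: (0, 0, 1, -4); set L[2][1]=1
  eliminate (3,1): mult=2, new row 3: (0, 0, -1, 7); set L[3][1]=2
k=2: U[2][2]=1
  eliminate (3,2): mult=-1, new row 3: (0, 0, 0, 3); set L[3][2]=-1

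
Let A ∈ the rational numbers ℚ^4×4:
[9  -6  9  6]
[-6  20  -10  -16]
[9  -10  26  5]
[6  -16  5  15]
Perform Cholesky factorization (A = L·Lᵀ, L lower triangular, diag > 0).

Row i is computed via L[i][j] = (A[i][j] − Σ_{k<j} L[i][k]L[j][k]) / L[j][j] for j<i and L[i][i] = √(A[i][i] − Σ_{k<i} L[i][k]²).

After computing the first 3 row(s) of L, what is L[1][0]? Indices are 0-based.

Step 1: L[0][0] = √(9) = 3.
  L[1][0] = (-6) / L[0][0] = -2.
Step 2: L[1][1] = √(16) = 4.
  L[2][0] = (9) / L[0][0] = 3.
  L[2][1] = (-4) / L[1][1] = -1.
Step 3: L[2][2] = √(16) = 4.

L[1][0] = -2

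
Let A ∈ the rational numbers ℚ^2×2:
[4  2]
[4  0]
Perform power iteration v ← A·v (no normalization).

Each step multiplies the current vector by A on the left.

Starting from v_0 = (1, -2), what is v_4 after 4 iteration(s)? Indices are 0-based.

v_4 = (192, 128)

v_0 = (1, -2).
v_1 = A·v_0 = (0, 4).
v_2 = A·v_1 = (8, 0).
v_3 = A·v_2 = (32, 32).
v_4 = A·v_3 = (192, 128).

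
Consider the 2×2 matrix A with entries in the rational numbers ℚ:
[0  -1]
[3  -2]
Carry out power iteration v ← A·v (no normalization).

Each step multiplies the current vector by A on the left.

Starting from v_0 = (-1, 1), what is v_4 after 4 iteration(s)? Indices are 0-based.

v_4 = (-1, -23)

v_0 = (-1, 1).
v_1 = A·v_0 = (-1, -5).
v_2 = A·v_1 = (5, 7).
v_3 = A·v_2 = (-7, 1).
v_4 = A·v_3 = (-1, -23).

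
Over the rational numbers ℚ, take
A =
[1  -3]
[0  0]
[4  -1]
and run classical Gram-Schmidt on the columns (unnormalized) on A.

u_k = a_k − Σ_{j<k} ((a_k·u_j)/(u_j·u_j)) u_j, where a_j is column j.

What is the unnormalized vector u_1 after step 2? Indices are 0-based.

u_1 = (-44/17, 0, 11/17)

Step 1: u_0 = a_0 = (1, 0, 4).
Step 2: u_1 = a_1 − (-7/17)·u_0 = (-44/17, 0, 11/17).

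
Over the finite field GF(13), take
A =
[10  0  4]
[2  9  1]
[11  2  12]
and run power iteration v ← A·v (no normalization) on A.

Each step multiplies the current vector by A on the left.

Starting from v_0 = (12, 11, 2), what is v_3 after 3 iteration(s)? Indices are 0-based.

v_3 = (9, 8, 7)

v_0 = (12, 11, 2).
v_1 = A·v_0 = (11, 8, 9).
v_2 = A·v_1 = (3, 12, 11).
v_3 = A·v_2 = (9, 8, 7).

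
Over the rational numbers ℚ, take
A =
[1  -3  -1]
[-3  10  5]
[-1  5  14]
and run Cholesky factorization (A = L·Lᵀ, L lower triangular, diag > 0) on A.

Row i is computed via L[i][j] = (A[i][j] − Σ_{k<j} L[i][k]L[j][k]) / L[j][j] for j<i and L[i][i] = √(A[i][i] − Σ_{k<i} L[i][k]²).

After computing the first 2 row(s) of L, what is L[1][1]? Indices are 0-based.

L[1][1] = 1

Step 1: L[0][0] = √(1) = 1.
  L[1][0] = (-3) / L[0][0] = -3.
Step 2: L[1][1] = √(1) = 1.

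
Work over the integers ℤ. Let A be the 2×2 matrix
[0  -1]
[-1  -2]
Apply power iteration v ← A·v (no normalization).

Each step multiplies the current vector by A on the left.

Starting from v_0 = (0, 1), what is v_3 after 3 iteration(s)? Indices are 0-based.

v_3 = (-5, -12)

v_0 = (0, 1).
v_1 = A·v_0 = (-1, -2).
v_2 = A·v_1 = (2, 5).
v_3 = A·v_2 = (-5, -12).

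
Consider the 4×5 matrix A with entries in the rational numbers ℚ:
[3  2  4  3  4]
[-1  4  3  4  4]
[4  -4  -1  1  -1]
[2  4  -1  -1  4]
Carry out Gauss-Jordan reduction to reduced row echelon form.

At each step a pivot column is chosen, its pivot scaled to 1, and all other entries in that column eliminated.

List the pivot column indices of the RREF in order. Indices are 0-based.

pivot columns: 0, 1, 2, 3

[1] R0 /= 3  ⇒  (1, 2/3, 4/3, 1, 4/3)
     R1 -= -1·R0  ⇒  (0, 14/3, 13/3, 5, 16/3)
     R2 -= 4·R0  ⇒  (0, -20/3, -19/3, -3, -19/3)
     R3 -= 2·R0  ⇒  (0, 8/3, -11/3, -3, 4/3)
[2] R1 /= 14/3  ⇒  (0, 1, 13/14, 15/14, 8/7)
     R0 -= 2/3·R1  ⇒  (1, 0, 5/7, 2/7, 4/7)
     R2 -= -20/3·R1  ⇒  (0, 0, -1/7, 29/7, 9/7)
     R3 -= 8/3·R1  ⇒  (0, 0, -43/7, -41/7, -12/7)
[3] R2 /= -1/7  ⇒  (0, 0, 1, -29, -9)
     R0 -= 5/7·R2  ⇒  (1, 0, 0, 21, 7)
     R1 -= 13/14·R2  ⇒  (0, 1, 0, 28, 19/2)
     R3 -= -43/7·R2  ⇒  (0, 0, 0, -184, -57)
[4] R3 /= -184  ⇒  (0, 0, 0, 1, 57/184)
     R0 -= 21·R3  ⇒  (1, 0, 0, 0, 91/184)
     R1 -= 28·R3  ⇒  (0, 1, 0, 0, 19/23)
     R2 -= -29·R3  ⇒  (0, 0, 1, 0, -3/184)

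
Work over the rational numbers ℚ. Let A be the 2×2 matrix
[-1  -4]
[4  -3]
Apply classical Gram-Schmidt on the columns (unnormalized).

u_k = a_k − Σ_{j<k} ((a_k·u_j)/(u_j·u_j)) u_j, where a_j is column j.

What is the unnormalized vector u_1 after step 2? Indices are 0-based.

u_1 = (-76/17, -19/17)

Step 1: u_0 = a_0 = (-1, 4).
Step 2: u_1 = a_1 − (-8/17)·u_0 = (-76/17, -19/17).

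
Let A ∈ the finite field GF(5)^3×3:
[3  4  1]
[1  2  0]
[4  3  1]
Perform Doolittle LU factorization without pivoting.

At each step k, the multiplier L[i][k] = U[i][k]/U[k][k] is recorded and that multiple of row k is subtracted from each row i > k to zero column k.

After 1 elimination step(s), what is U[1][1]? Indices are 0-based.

[col 0] pivot 3
  R1 -= 2*R0 → (0, 4, 3)  (L[1][0] := 2)
  R2 -= 3*R0 → (0, 1, 3)  (L[2][0] := 3)

U[1][1] = 4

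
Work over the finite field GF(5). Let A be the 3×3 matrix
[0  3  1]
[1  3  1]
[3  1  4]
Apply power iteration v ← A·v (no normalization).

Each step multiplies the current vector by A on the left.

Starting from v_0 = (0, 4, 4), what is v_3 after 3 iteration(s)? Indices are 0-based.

v_0 = (0, 4, 4).
v_1 = A·v_0 = (1, 1, 0).
v_2 = A·v_1 = (3, 4, 4).
v_3 = A·v_2 = (1, 4, 4).

v_3 = (1, 4, 4)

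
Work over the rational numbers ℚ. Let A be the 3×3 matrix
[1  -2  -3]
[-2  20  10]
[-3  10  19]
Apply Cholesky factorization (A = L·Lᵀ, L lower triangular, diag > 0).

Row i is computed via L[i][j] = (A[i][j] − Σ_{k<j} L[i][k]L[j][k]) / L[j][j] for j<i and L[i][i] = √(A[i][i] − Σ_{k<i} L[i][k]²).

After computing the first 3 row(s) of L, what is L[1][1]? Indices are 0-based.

L[1][1] = 4

Step 1: L[0][0] = √(1) = 1.
  L[1][0] = (-2) / L[0][0] = -2.
Step 2: L[1][1] = √(16) = 4.
  L[2][0] = (-3) / L[0][0] = -3.
  L[2][1] = (4) / L[1][1] = 1.
Step 3: L[2][2] = √(9) = 3.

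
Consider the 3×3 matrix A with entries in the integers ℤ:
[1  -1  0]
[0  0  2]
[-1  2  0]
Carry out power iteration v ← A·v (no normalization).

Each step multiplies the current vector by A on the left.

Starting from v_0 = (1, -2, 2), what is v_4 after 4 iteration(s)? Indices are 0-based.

v_4 = (-1, -38, 11)

v_0 = (1, -2, 2).
v_1 = A·v_0 = (3, 4, -5).
v_2 = A·v_1 = (-1, -10, 5).
v_3 = A·v_2 = (9, 10, -19).
v_4 = A·v_3 = (-1, -38, 11).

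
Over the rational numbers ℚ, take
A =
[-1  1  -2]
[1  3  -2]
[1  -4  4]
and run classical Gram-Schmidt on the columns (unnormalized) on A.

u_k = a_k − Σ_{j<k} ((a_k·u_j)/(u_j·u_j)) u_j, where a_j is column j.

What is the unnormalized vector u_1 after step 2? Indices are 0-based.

Step 1: u_0 = a_0 = (-1, 1, 1).
Step 2: u_1 = a_1 − (-2/3)·u_0 = (1/3, 11/3, -10/3).

u_1 = (1/3, 11/3, -10/3)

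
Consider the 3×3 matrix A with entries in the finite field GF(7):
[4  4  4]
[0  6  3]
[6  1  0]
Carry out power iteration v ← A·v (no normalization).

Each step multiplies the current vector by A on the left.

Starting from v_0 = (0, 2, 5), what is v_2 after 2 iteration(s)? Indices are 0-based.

v_0 = (0, 2, 5).
v_1 = A·v_0 = (0, 6, 2).
v_2 = A·v_1 = (4, 0, 6).

v_2 = (4, 0, 6)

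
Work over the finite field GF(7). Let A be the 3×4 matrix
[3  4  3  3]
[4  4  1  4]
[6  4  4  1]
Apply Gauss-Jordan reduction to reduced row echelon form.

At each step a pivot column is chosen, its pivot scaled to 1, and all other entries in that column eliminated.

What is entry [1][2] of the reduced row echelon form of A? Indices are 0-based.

M[1][2] = 4

pivot(0,0)=3: scale R0 → (1, 6, 1, 1)
  clear (1,0): R1 −= (4)R0 → (0, 1, 4, 0)
  clear (2,0): R2 −= (6)R0 → (0, 3, 5, 2)
pivot(1,1)=1: scale R1 → (0, 1, 4, 0)
  clear (0,1): R0 −= (6)R1 → (1, 0, 5, 1)
  clear (2,1): R2 −= (3)R1 → (0, 0, 0, 2)
col 2: no nonzero at/below row 2; advance.
pivot(2,3)=2: scale R2 → (0, 0, 0, 1)
  clear (0,3): R0 −= (1)R2 → (1, 0, 5, 0)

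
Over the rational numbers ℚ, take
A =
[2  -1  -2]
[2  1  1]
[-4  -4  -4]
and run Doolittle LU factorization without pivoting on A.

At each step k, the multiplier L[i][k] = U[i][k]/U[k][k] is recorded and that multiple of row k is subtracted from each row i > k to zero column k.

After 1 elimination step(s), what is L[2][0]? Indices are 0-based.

L[2][0] = -2

[col 0] pivot 2
  R1 -= 1*R0 → (0, 2, 3)  (L[1][0] := 1)
  R2 -= -2*R0 → (0, -6, -8)  (L[2][0] := -2)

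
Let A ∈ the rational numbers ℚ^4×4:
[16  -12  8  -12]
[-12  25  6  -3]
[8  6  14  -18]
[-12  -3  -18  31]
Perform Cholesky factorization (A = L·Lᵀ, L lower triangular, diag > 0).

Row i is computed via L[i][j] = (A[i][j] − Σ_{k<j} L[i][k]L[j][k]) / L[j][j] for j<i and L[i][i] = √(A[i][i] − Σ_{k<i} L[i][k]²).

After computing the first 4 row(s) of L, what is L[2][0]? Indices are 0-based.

L[2][0] = 2

Step 1: L[0][0] = √(16) = 4.
  L[1][0] = (-12) / L[0][0] = -3.
Step 2: L[1][1] = √(16) = 4.
  L[2][0] = (8) / L[0][0] = 2.
  L[2][1] = (12) / L[1][1] = 3.
Step 3: L[2][2] = √(1) = 1.
  L[3][0] = (-12) / L[0][0] = -3.
  L[3][1] = (-12) / L[1][1] = -3.
  L[3][2] = (-3) / L[2][2] = -3.
Step 4: L[3][3] = √(4) = 2.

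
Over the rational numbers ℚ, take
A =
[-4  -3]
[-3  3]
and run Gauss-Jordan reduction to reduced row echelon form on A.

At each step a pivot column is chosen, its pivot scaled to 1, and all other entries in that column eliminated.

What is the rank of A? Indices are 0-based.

rank = 2

step 1: normalize row 0 (÷-4) = (1, 3/4)
  row 1: subtract -3×row0 = (0, 21/4)
step 2: normalize row 1 (÷21/4) = (0, 1)
  row 0: subtract 3/4×row1 = (1, 0)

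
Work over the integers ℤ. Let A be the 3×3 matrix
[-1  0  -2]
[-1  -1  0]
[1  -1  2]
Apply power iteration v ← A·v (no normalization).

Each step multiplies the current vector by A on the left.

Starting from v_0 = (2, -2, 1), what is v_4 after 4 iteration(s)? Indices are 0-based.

v_4 = (0, 4, -4)

v_0 = (2, -2, 1).
v_1 = A·v_0 = (-4, 0, 6).
v_2 = A·v_1 = (-8, 4, 8).
v_3 = A·v_2 = (-8, 4, 4).
v_4 = A·v_3 = (0, 4, -4).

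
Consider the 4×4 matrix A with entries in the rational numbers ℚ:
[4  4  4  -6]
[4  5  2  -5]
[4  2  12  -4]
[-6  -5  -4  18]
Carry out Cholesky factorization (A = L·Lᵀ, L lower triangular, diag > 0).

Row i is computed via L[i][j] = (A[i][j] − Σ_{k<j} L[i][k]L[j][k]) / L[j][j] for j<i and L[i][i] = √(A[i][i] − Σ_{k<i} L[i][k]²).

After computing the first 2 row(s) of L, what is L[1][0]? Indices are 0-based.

L[1][0] = 2

Step 1: L[0][0] = √(4) = 2.
  L[1][0] = (4) / L[0][0] = 2.
Step 2: L[1][1] = √(1) = 1.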